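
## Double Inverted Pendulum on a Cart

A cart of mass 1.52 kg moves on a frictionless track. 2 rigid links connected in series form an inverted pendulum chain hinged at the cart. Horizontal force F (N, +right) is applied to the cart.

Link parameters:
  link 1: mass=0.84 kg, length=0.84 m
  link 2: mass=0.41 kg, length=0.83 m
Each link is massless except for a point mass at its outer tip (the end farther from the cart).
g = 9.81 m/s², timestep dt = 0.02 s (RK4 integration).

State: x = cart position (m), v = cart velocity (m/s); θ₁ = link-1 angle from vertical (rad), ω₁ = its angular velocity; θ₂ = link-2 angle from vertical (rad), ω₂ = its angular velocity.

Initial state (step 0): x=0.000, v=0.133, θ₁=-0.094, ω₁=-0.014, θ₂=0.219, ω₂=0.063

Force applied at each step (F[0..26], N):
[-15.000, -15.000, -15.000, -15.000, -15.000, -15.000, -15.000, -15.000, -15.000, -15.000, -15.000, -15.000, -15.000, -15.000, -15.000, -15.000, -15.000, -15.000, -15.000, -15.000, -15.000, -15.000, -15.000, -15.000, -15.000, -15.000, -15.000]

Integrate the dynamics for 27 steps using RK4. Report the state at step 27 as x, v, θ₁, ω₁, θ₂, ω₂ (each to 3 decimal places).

Answer: x=-1.188, v=-3.325, θ₁=1.420, ω₁=5.383, θ₂=0.794, ω₂=2.659

Derivation:
apply F[0]=-15.000 → step 1: x=0.001, v=-0.049, θ₁=-0.093, ω₁=0.145, θ₂=0.221, ω₂=0.175
apply F[1]=-15.000 → step 2: x=-0.002, v=-0.231, θ₁=-0.088, ω₁=0.306, θ₂=0.226, ω₂=0.287
apply F[2]=-15.000 → step 3: x=-0.008, v=-0.415, θ₁=-0.080, ω₁=0.470, θ₂=0.233, ω₂=0.397
apply F[3]=-15.000 → step 4: x=-0.019, v=-0.600, θ₁=-0.069, ω₁=0.640, θ₂=0.242, ω₂=0.504
apply F[4]=-15.000 → step 5: x=-0.032, v=-0.788, θ₁=-0.055, ω₁=0.817, θ₂=0.253, ω₂=0.607
apply F[5]=-15.000 → step 6: x=-0.050, v=-0.978, θ₁=-0.037, ω₁=1.004, θ₂=0.266, ω₂=0.704
apply F[6]=-15.000 → step 7: x=-0.072, v=-1.172, θ₁=-0.015, ω₁=1.202, θ₂=0.281, ω₂=0.794
apply F[7]=-15.000 → step 8: x=-0.097, v=-1.369, θ₁=0.012, ω₁=1.412, θ₂=0.298, ω₂=0.875
apply F[8]=-15.000 → step 9: x=-0.126, v=-1.570, θ₁=0.042, ω₁=1.636, θ₂=0.316, ω₂=0.946
apply F[9]=-15.000 → step 10: x=-0.160, v=-1.773, θ₁=0.077, ω₁=1.875, θ₂=0.336, ω₂=1.004
apply F[10]=-15.000 → step 11: x=-0.197, v=-1.978, θ₁=0.117, ω₁=2.129, θ₂=0.356, ω₂=1.048
apply F[11]=-15.000 → step 12: x=-0.239, v=-2.184, θ₁=0.162, ω₁=2.396, θ₂=0.377, ω₂=1.077
apply F[12]=-15.000 → step 13: x=-0.285, v=-2.387, θ₁=0.213, ω₁=2.674, θ₂=0.399, ω₂=1.092
apply F[13]=-15.000 → step 14: x=-0.334, v=-2.585, θ₁=0.269, ω₁=2.959, θ₂=0.421, ω₂=1.093
apply F[14]=-15.000 → step 15: x=-0.388, v=-2.773, θ₁=0.331, ω₁=3.246, θ₂=0.443, ω₂=1.085
apply F[15]=-15.000 → step 16: x=-0.445, v=-2.948, θ₁=0.399, ω₁=3.528, θ₂=0.464, ω₂=1.073
apply F[16]=-15.000 → step 17: x=-0.506, v=-3.103, θ₁=0.472, ω₁=3.798, θ₂=0.486, ω₂=1.064
apply F[17]=-15.000 → step 18: x=-0.569, v=-3.237, θ₁=0.551, ω₁=4.049, θ₂=0.507, ω₂=1.069
apply F[18]=-15.000 → step 19: x=-0.635, v=-3.345, θ₁=0.634, ω₁=4.277, θ₂=0.529, ω₂=1.095
apply F[19]=-15.000 → step 20: x=-0.703, v=-3.426, θ₁=0.722, ω₁=4.480, θ₂=0.551, ω₂=1.151
apply F[20]=-15.000 → step 21: x=-0.772, v=-3.480, θ₁=0.813, ω₁=4.658, θ₂=0.575, ω₂=1.242
apply F[21]=-15.000 → step 22: x=-0.842, v=-3.509, θ₁=0.908, ω₁=4.814, θ₂=0.601, ω₂=1.373
apply F[22]=-15.000 → step 23: x=-0.912, v=-3.514, θ₁=1.006, ω₁=4.951, θ₂=0.630, ω₂=1.545
apply F[23]=-15.000 → step 24: x=-0.982, v=-3.496, θ₁=1.106, ω₁=5.073, θ₂=0.663, ω₂=1.760
apply F[24]=-15.000 → step 25: x=-1.052, v=-3.458, θ₁=1.209, ω₁=5.184, θ₂=0.701, ω₂=2.017
apply F[25]=-15.000 → step 26: x=-1.120, v=-3.400, θ₁=1.313, ω₁=5.287, θ₂=0.744, ω₂=2.316
apply F[26]=-15.000 → step 27: x=-1.188, v=-3.325, θ₁=1.420, ω₁=5.383, θ₂=0.794, ω₂=2.659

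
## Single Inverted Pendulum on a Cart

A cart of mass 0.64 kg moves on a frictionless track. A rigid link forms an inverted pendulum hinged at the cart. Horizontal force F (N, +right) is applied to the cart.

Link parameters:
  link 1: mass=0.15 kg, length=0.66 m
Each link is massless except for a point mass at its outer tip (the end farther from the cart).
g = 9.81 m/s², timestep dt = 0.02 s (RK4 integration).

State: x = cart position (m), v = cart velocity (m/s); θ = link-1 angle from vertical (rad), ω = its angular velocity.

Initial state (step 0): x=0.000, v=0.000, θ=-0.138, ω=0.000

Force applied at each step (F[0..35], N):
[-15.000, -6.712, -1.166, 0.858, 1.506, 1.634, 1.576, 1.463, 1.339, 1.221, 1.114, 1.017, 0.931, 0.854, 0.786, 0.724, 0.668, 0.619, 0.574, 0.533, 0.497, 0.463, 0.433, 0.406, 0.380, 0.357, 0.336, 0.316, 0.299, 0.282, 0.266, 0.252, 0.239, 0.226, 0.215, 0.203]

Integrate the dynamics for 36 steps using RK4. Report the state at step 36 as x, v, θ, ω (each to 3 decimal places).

Answer: x=-0.174, v=-0.003, θ=0.024, ω=-0.034

Derivation:
apply F[0]=-15.000 → step 1: x=-0.005, v=-0.461, θ=-0.131, ω=0.651
apply F[1]=-6.712 → step 2: x=-0.016, v=-0.664, θ=-0.116, ω=0.921
apply F[2]=-1.166 → step 3: x=-0.029, v=-0.696, θ=-0.097, ω=0.937
apply F[3]=+0.858 → step 4: x=-0.043, v=-0.665, θ=-0.079, ω=0.865
apply F[4]=+1.506 → step 5: x=-0.056, v=-0.615, θ=-0.063, ω=0.768
apply F[5]=+1.634 → step 6: x=-0.068, v=-0.562, θ=-0.049, ω=0.670
apply F[6]=+1.576 → step 7: x=-0.078, v=-0.511, θ=-0.036, ω=0.580
apply F[7]=+1.463 → step 8: x=-0.088, v=-0.464, θ=-0.025, ω=0.500
apply F[8]=+1.339 → step 9: x=-0.097, v=-0.421, θ=-0.016, ω=0.429
apply F[9]=+1.221 → step 10: x=-0.105, v=-0.382, θ=-0.008, ω=0.367
apply F[10]=+1.114 → step 11: x=-0.112, v=-0.347, θ=-0.001, ω=0.313
apply F[11]=+1.017 → step 12: x=-0.119, v=-0.316, θ=0.005, ω=0.265
apply F[12]=+0.931 → step 13: x=-0.125, v=-0.287, θ=0.009, ω=0.224
apply F[13]=+0.854 → step 14: x=-0.130, v=-0.261, θ=0.014, ω=0.188
apply F[14]=+0.786 → step 15: x=-0.135, v=-0.237, θ=0.017, ω=0.156
apply F[15]=+0.724 → step 16: x=-0.140, v=-0.215, θ=0.020, ω=0.128
apply F[16]=+0.668 → step 17: x=-0.144, v=-0.195, θ=0.022, ω=0.105
apply F[17]=+0.619 → step 18: x=-0.148, v=-0.177, θ=0.024, ω=0.084
apply F[18]=+0.574 → step 19: x=-0.151, v=-0.160, θ=0.026, ω=0.066
apply F[19]=+0.533 → step 20: x=-0.154, v=-0.145, θ=0.027, ω=0.050
apply F[20]=+0.497 → step 21: x=-0.157, v=-0.130, θ=0.028, ω=0.037
apply F[21]=+0.463 → step 22: x=-0.159, v=-0.117, θ=0.028, ω=0.025
apply F[22]=+0.433 → step 23: x=-0.162, v=-0.105, θ=0.029, ω=0.015
apply F[23]=+0.406 → step 24: x=-0.164, v=-0.093, θ=0.029, ω=0.006
apply F[24]=+0.380 → step 25: x=-0.165, v=-0.083, θ=0.029, ω=-0.001
apply F[25]=+0.357 → step 26: x=-0.167, v=-0.073, θ=0.029, ω=-0.008
apply F[26]=+0.336 → step 27: x=-0.168, v=-0.064, θ=0.029, ω=-0.013
apply F[27]=+0.316 → step 28: x=-0.169, v=-0.055, θ=0.028, ω=-0.017
apply F[28]=+0.299 → step 29: x=-0.170, v=-0.047, θ=0.028, ω=-0.021
apply F[29]=+0.282 → step 30: x=-0.171, v=-0.040, θ=0.027, ω=-0.025
apply F[30]=+0.266 → step 31: x=-0.172, v=-0.033, θ=0.027, ω=-0.027
apply F[31]=+0.252 → step 32: x=-0.173, v=-0.026, θ=0.026, ω=-0.029
apply F[32]=+0.239 → step 33: x=-0.173, v=-0.020, θ=0.026, ω=-0.031
apply F[33]=+0.226 → step 34: x=-0.173, v=-0.014, θ=0.025, ω=-0.032
apply F[34]=+0.215 → step 35: x=-0.174, v=-0.008, θ=0.024, ω=-0.033
apply F[35]=+0.203 → step 36: x=-0.174, v=-0.003, θ=0.024, ω=-0.034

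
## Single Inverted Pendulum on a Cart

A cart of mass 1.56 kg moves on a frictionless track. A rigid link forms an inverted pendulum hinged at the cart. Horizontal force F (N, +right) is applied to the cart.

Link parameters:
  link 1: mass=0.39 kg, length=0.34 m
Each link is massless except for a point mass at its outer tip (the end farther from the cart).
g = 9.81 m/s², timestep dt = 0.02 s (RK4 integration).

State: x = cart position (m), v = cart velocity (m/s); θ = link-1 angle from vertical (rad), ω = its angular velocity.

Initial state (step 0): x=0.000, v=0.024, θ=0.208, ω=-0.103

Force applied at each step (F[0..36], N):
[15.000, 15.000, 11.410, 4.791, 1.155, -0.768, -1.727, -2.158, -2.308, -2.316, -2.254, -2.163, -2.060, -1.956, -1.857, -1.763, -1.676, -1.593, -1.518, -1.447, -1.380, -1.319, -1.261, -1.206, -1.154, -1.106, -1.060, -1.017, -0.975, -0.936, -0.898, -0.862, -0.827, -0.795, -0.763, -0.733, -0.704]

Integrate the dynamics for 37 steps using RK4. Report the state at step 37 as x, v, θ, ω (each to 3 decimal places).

apply F[0]=+15.000 → step 1: x=0.002, v=0.205, θ=0.202, ω=-0.505
apply F[1]=+15.000 → step 2: x=0.008, v=0.386, θ=0.188, ω=-0.917
apply F[2]=+11.410 → step 3: x=0.017, v=0.523, θ=0.166, ω=-1.211
apply F[3]=+4.791 → step 4: x=0.028, v=0.577, θ=0.142, ω=-1.280
apply F[4]=+1.155 → step 5: x=0.040, v=0.586, θ=0.117, ω=-1.232
apply F[5]=-0.768 → step 6: x=0.051, v=0.571, θ=0.093, ω=-1.128
apply F[6]=-1.727 → step 7: x=0.063, v=0.545, θ=0.072, ω=-1.005
apply F[7]=-2.158 → step 8: x=0.073, v=0.515, θ=0.053, ω=-0.880
apply F[8]=-2.308 → step 9: x=0.083, v=0.483, θ=0.036, ω=-0.761
apply F[9]=-2.316 → step 10: x=0.093, v=0.452, θ=0.022, ω=-0.653
apply F[10]=-2.254 → step 11: x=0.101, v=0.422, θ=0.010, ω=-0.556
apply F[11]=-2.163 → step 12: x=0.109, v=0.394, θ=-0.000, ω=-0.471
apply F[12]=-2.060 → step 13: x=0.117, v=0.368, θ=-0.009, ω=-0.396
apply F[13]=-1.956 → step 14: x=0.124, v=0.344, θ=-0.016, ω=-0.332
apply F[14]=-1.857 → step 15: x=0.131, v=0.321, θ=-0.022, ω=-0.275
apply F[15]=-1.763 → step 16: x=0.137, v=0.299, θ=-0.027, ω=-0.227
apply F[16]=-1.676 → step 17: x=0.143, v=0.279, θ=-0.031, ω=-0.185
apply F[17]=-1.593 → step 18: x=0.148, v=0.261, θ=-0.034, ω=-0.148
apply F[18]=-1.518 → step 19: x=0.153, v=0.243, θ=-0.037, ω=-0.117
apply F[19]=-1.447 → step 20: x=0.158, v=0.226, θ=-0.039, ω=-0.090
apply F[20]=-1.380 → step 21: x=0.162, v=0.211, θ=-0.041, ω=-0.067
apply F[21]=-1.319 → step 22: x=0.166, v=0.196, θ=-0.042, ω=-0.047
apply F[22]=-1.261 → step 23: x=0.170, v=0.182, θ=-0.043, ω=-0.030
apply F[23]=-1.206 → step 24: x=0.174, v=0.168, θ=-0.043, ω=-0.015
apply F[24]=-1.154 → step 25: x=0.177, v=0.156, θ=-0.043, ω=-0.003
apply F[25]=-1.106 → step 26: x=0.180, v=0.143, θ=-0.043, ω=0.007
apply F[26]=-1.060 → step 27: x=0.183, v=0.132, θ=-0.043, ω=0.016
apply F[27]=-1.017 → step 28: x=0.185, v=0.121, θ=-0.043, ω=0.024
apply F[28]=-0.975 → step 29: x=0.188, v=0.111, θ=-0.042, ω=0.030
apply F[29]=-0.936 → step 30: x=0.190, v=0.101, θ=-0.041, ω=0.035
apply F[30]=-0.898 → step 31: x=0.192, v=0.091, θ=-0.041, ω=0.039
apply F[31]=-0.862 → step 32: x=0.193, v=0.082, θ=-0.040, ω=0.043
apply F[32]=-0.827 → step 33: x=0.195, v=0.073, θ=-0.039, ω=0.045
apply F[33]=-0.795 → step 34: x=0.196, v=0.065, θ=-0.038, ω=0.048
apply F[34]=-0.763 → step 35: x=0.197, v=0.057, θ=-0.037, ω=0.049
apply F[35]=-0.733 → step 36: x=0.199, v=0.050, θ=-0.036, ω=0.050
apply F[36]=-0.704 → step 37: x=0.199, v=0.042, θ=-0.035, ω=0.051

Answer: x=0.199, v=0.042, θ=-0.035, ω=0.051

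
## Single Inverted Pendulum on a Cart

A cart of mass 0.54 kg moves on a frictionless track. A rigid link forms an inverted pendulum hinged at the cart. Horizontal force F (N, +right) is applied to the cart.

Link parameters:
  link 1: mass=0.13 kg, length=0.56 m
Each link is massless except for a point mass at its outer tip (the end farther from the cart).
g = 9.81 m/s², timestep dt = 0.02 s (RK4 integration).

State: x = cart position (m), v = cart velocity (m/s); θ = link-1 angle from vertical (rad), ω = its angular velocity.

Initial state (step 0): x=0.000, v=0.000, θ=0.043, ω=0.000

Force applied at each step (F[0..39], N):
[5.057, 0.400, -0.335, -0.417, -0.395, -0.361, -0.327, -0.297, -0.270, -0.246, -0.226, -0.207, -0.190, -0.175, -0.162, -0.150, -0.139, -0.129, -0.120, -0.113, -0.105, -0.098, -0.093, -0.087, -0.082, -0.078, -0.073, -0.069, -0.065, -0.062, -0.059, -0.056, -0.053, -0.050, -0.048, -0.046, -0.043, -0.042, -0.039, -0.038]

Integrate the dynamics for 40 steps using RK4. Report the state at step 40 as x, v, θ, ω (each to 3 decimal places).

apply F[0]=+5.057 → step 1: x=0.002, v=0.185, θ=0.040, ω=-0.316
apply F[1]=+0.400 → step 2: x=0.006, v=0.198, θ=0.033, ω=-0.326
apply F[2]=-0.335 → step 3: x=0.010, v=0.185, θ=0.027, ω=-0.291
apply F[3]=-0.417 → step 4: x=0.013, v=0.168, θ=0.022, ω=-0.253
apply F[4]=-0.395 → step 5: x=0.016, v=0.152, θ=0.017, ω=-0.218
apply F[5]=-0.361 → step 6: x=0.019, v=0.138, θ=0.013, ω=-0.188
apply F[6]=-0.327 → step 7: x=0.022, v=0.126, θ=0.010, ω=-0.161
apply F[7]=-0.297 → step 8: x=0.024, v=0.114, θ=0.007, ω=-0.138
apply F[8]=-0.270 → step 9: x=0.026, v=0.104, θ=0.004, ω=-0.118
apply F[9]=-0.246 → step 10: x=0.028, v=0.095, θ=0.002, ω=-0.101
apply F[10]=-0.226 → step 11: x=0.030, v=0.086, θ=-0.000, ω=-0.085
apply F[11]=-0.207 → step 12: x=0.032, v=0.079, θ=-0.002, ω=-0.072
apply F[12]=-0.190 → step 13: x=0.033, v=0.072, θ=-0.003, ω=-0.060
apply F[13]=-0.175 → step 14: x=0.035, v=0.065, θ=-0.004, ω=-0.050
apply F[14]=-0.162 → step 15: x=0.036, v=0.060, θ=-0.005, ω=-0.042
apply F[15]=-0.150 → step 16: x=0.037, v=0.054, θ=-0.006, ω=-0.034
apply F[16]=-0.139 → step 17: x=0.038, v=0.050, θ=-0.006, ω=-0.027
apply F[17]=-0.129 → step 18: x=0.039, v=0.045, θ=-0.007, ω=-0.022
apply F[18]=-0.120 → step 19: x=0.040, v=0.041, θ=-0.007, ω=-0.017
apply F[19]=-0.113 → step 20: x=0.041, v=0.037, θ=-0.007, ω=-0.013
apply F[20]=-0.105 → step 21: x=0.041, v=0.034, θ=-0.008, ω=-0.009
apply F[21]=-0.098 → step 22: x=0.042, v=0.030, θ=-0.008, ω=-0.006
apply F[22]=-0.093 → step 23: x=0.043, v=0.027, θ=-0.008, ω=-0.003
apply F[23]=-0.087 → step 24: x=0.043, v=0.024, θ=-0.008, ω=-0.001
apply F[24]=-0.082 → step 25: x=0.044, v=0.022, θ=-0.008, ω=0.001
apply F[25]=-0.078 → step 26: x=0.044, v=0.019, θ=-0.008, ω=0.003
apply F[26]=-0.073 → step 27: x=0.044, v=0.017, θ=-0.008, ω=0.004
apply F[27]=-0.069 → step 28: x=0.045, v=0.015, θ=-0.008, ω=0.006
apply F[28]=-0.065 → step 29: x=0.045, v=0.013, θ=-0.008, ω=0.006
apply F[29]=-0.062 → step 30: x=0.045, v=0.011, θ=-0.007, ω=0.007
apply F[30]=-0.059 → step 31: x=0.045, v=0.009, θ=-0.007, ω=0.008
apply F[31]=-0.056 → step 32: x=0.046, v=0.007, θ=-0.007, ω=0.008
apply F[32]=-0.053 → step 33: x=0.046, v=0.006, θ=-0.007, ω=0.009
apply F[33]=-0.050 → step 34: x=0.046, v=0.004, θ=-0.007, ω=0.009
apply F[34]=-0.048 → step 35: x=0.046, v=0.003, θ=-0.007, ω=0.009
apply F[35]=-0.046 → step 36: x=0.046, v=0.001, θ=-0.006, ω=0.010
apply F[36]=-0.043 → step 37: x=0.046, v=-0.000, θ=-0.006, ω=0.010
apply F[37]=-0.042 → step 38: x=0.046, v=-0.001, θ=-0.006, ω=0.010
apply F[38]=-0.039 → step 39: x=0.046, v=-0.003, θ=-0.006, ω=0.010
apply F[39]=-0.038 → step 40: x=0.046, v=-0.004, θ=-0.006, ω=0.010

Answer: x=0.046, v=-0.004, θ=-0.006, ω=0.010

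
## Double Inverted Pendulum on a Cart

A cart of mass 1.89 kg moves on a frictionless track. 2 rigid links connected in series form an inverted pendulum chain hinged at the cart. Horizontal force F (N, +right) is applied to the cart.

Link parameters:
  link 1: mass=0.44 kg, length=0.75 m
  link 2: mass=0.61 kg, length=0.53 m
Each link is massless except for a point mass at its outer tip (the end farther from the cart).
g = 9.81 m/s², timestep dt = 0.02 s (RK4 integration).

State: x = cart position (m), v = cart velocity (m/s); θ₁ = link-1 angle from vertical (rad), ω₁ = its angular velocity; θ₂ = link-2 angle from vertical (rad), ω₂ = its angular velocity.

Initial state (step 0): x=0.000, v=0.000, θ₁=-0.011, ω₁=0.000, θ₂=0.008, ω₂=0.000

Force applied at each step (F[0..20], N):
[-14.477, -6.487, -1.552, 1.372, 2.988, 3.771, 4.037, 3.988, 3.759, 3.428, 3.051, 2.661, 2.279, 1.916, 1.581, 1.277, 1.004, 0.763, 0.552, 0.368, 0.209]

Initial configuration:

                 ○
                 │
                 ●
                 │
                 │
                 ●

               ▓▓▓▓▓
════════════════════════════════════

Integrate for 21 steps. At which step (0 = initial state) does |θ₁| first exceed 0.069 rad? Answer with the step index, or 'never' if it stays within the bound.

apply F[0]=-14.477 → step 1: x=-0.002, v=-0.152, θ₁=-0.009, ω₁=0.193, θ₂=0.008, ω₂=0.016
apply F[1]=-6.487 → step 2: x=-0.005, v=-0.220, θ₁=-0.004, ω₁=0.277, θ₂=0.009, ω₂=0.030
apply F[2]=-1.552 → step 3: x=-0.010, v=-0.236, θ₁=0.001, ω₁=0.294, θ₂=0.009, ω₂=0.039
apply F[3]=+1.372 → step 4: x=-0.014, v=-0.222, θ₁=0.007, ω₁=0.274, θ₂=0.010, ω₂=0.044
apply F[4]=+2.988 → step 5: x=-0.019, v=-0.192, θ₁=0.012, ω₁=0.236, θ₂=0.011, ω₂=0.045
apply F[5]=+3.771 → step 6: x=-0.022, v=-0.153, θ₁=0.016, ω₁=0.189, θ₂=0.012, ω₂=0.042
apply F[6]=+4.037 → step 7: x=-0.025, v=-0.112, θ₁=0.020, ω₁=0.142, θ₂=0.013, ω₂=0.037
apply F[7]=+3.988 → step 8: x=-0.026, v=-0.073, θ₁=0.022, ω₁=0.097, θ₂=0.013, ω₂=0.030
apply F[8]=+3.759 → step 9: x=-0.028, v=-0.035, θ₁=0.024, ω₁=0.057, θ₂=0.014, ω₂=0.022
apply F[9]=+3.428 → step 10: x=-0.028, v=-0.002, θ₁=0.024, ω₁=0.022, θ₂=0.014, ω₂=0.013
apply F[10]=+3.051 → step 11: x=-0.028, v=0.028, θ₁=0.024, ω₁=-0.008, θ₂=0.014, ω₂=0.005
apply F[11]=+2.661 → step 12: x=-0.027, v=0.053, θ₁=0.024, ω₁=-0.032, θ₂=0.014, ω₂=-0.004
apply F[12]=+2.279 → step 13: x=-0.026, v=0.075, θ₁=0.023, ω₁=-0.051, θ₂=0.014, ω₂=-0.012
apply F[13]=+1.916 → step 14: x=-0.024, v=0.093, θ₁=0.022, ω₁=-0.066, θ₂=0.014, ω₂=-0.020
apply F[14]=+1.581 → step 15: x=-0.022, v=0.107, θ₁=0.021, ω₁=-0.076, θ₂=0.014, ω₂=-0.027
apply F[15]=+1.277 → step 16: x=-0.020, v=0.119, θ₁=0.019, ω₁=-0.084, θ₂=0.013, ω₂=-0.033
apply F[16]=+1.004 → step 17: x=-0.017, v=0.127, θ₁=0.017, ω₁=-0.089, θ₂=0.012, ω₂=-0.038
apply F[17]=+0.763 → step 18: x=-0.015, v=0.133, θ₁=0.016, ω₁=-0.091, θ₂=0.011, ω₂=-0.042
apply F[18]=+0.552 → step 19: x=-0.012, v=0.138, θ₁=0.014, ω₁=-0.092, θ₂=0.011, ω₂=-0.045
apply F[19]=+0.368 → step 20: x=-0.009, v=0.140, θ₁=0.012, ω₁=-0.091, θ₂=0.010, ω₂=-0.047
apply F[20]=+0.209 → step 21: x=-0.006, v=0.141, θ₁=0.010, ω₁=-0.088, θ₂=0.009, ω₂=-0.049
max |θ₁| = 0.024 ≤ 0.069 over all 22 states.

Answer: never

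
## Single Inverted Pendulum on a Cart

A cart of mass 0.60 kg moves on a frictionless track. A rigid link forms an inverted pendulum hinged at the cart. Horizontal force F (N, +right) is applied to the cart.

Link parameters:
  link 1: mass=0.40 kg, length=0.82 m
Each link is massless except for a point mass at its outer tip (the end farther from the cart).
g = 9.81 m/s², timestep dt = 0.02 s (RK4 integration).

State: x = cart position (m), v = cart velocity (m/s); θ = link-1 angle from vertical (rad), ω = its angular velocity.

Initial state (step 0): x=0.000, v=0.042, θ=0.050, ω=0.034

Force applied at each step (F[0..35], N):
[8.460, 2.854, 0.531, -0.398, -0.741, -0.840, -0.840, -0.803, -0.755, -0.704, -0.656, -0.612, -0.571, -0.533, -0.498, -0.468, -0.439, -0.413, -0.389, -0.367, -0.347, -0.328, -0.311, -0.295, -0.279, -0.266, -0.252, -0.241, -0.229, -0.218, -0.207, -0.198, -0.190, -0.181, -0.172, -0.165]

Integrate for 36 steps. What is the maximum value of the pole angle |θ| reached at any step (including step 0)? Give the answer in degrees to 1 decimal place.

apply F[0]=+8.460 → step 1: x=0.004, v=0.317, θ=0.047, ω=-0.289
apply F[1]=+2.854 → step 2: x=0.011, v=0.406, θ=0.041, ω=-0.388
apply F[2]=+0.531 → step 3: x=0.019, v=0.419, θ=0.033, ω=-0.395
apply F[3]=-0.398 → step 4: x=0.027, v=0.402, θ=0.025, ω=-0.367
apply F[4]=-0.741 → step 5: x=0.035, v=0.375, θ=0.018, ω=-0.328
apply F[5]=-0.840 → step 6: x=0.042, v=0.345, θ=0.012, ω=-0.288
apply F[6]=-0.840 → step 7: x=0.049, v=0.316, θ=0.007, ω=-0.250
apply F[7]=-0.803 → step 8: x=0.055, v=0.288, θ=0.002, ω=-0.216
apply F[8]=-0.755 → step 9: x=0.060, v=0.263, θ=-0.002, ω=-0.185
apply F[9]=-0.704 → step 10: x=0.065, v=0.240, θ=-0.005, ω=-0.158
apply F[10]=-0.656 → step 11: x=0.070, v=0.219, θ=-0.008, ω=-0.134
apply F[11]=-0.612 → step 12: x=0.074, v=0.200, θ=-0.011, ω=-0.113
apply F[12]=-0.571 → step 13: x=0.078, v=0.183, θ=-0.013, ω=-0.094
apply F[13]=-0.533 → step 14: x=0.082, v=0.167, θ=-0.014, ω=-0.078
apply F[14]=-0.498 → step 15: x=0.085, v=0.152, θ=-0.016, ω=-0.064
apply F[15]=-0.468 → step 16: x=0.088, v=0.139, θ=-0.017, ω=-0.051
apply F[16]=-0.439 → step 17: x=0.090, v=0.126, θ=-0.018, ω=-0.041
apply F[17]=-0.413 → step 18: x=0.093, v=0.115, θ=-0.019, ω=-0.031
apply F[18]=-0.389 → step 19: x=0.095, v=0.104, θ=-0.019, ω=-0.023
apply F[19]=-0.367 → step 20: x=0.097, v=0.095, θ=-0.020, ω=-0.016
apply F[20]=-0.347 → step 21: x=0.099, v=0.086, θ=-0.020, ω=-0.009
apply F[21]=-0.328 → step 22: x=0.100, v=0.077, θ=-0.020, ω=-0.004
apply F[22]=-0.311 → step 23: x=0.102, v=0.070, θ=-0.020, ω=0.001
apply F[23]=-0.295 → step 24: x=0.103, v=0.062, θ=-0.020, ω=0.005
apply F[24]=-0.279 → step 25: x=0.104, v=0.056, θ=-0.020, ω=0.008
apply F[25]=-0.266 → step 26: x=0.105, v=0.049, θ=-0.020, ω=0.011
apply F[26]=-0.252 → step 27: x=0.106, v=0.044, θ=-0.019, ω=0.014
apply F[27]=-0.241 → step 28: x=0.107, v=0.038, θ=-0.019, ω=0.016
apply F[28]=-0.229 → step 29: x=0.108, v=0.033, θ=-0.019, ω=0.017
apply F[29]=-0.218 → step 30: x=0.108, v=0.028, θ=-0.018, ω=0.019
apply F[30]=-0.207 → step 31: x=0.109, v=0.023, θ=-0.018, ω=0.020
apply F[31]=-0.198 → step 32: x=0.109, v=0.019, θ=-0.018, ω=0.021
apply F[32]=-0.190 → step 33: x=0.110, v=0.015, θ=-0.017, ω=0.022
apply F[33]=-0.181 → step 34: x=0.110, v=0.011, θ=-0.017, ω=0.022
apply F[34]=-0.172 → step 35: x=0.110, v=0.008, θ=-0.016, ω=0.023
apply F[35]=-0.165 → step 36: x=0.110, v=0.004, θ=-0.016, ω=0.023
Max |angle| over trajectory = 0.050 rad = 2.9°.

Answer: 2.9°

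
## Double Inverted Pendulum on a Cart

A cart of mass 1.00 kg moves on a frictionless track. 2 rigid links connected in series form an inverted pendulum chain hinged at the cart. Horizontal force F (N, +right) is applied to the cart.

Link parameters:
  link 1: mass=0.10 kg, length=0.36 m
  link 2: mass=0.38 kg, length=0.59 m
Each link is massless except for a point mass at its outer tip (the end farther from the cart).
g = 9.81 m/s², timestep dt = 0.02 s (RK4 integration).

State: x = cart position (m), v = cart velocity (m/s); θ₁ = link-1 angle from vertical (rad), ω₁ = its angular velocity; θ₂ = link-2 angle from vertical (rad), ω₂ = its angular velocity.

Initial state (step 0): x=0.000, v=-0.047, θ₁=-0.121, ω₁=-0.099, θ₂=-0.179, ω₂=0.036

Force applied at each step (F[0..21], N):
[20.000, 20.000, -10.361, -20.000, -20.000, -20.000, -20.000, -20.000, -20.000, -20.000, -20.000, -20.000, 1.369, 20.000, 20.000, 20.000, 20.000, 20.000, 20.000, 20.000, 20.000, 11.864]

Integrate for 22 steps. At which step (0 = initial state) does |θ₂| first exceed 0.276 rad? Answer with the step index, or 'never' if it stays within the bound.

Answer: never

Derivation:
apply F[0]=+20.000 → step 1: x=0.003, v=0.361, θ₁=-0.134, ω₁=-1.215, θ₂=-0.179, ω₂=-0.024
apply F[1]=+20.000 → step 2: x=0.014, v=0.769, θ₁=-0.170, ω₁=-2.381, θ₂=-0.180, ω₂=-0.051
apply F[2]=-10.361 → step 3: x=0.028, v=0.580, θ₁=-0.213, ω₁=-1.995, θ₂=-0.181, ω₂=-0.031
apply F[3]=-20.000 → step 4: x=0.036, v=0.208, θ₁=-0.246, ω₁=-1.249, θ₂=-0.180, ω₂=0.073
apply F[4]=-20.000 → step 5: x=0.036, v=-0.160, θ₁=-0.264, ω₁=-0.618, θ₂=-0.177, ω₂=0.242
apply F[5]=-20.000 → step 6: x=0.029, v=-0.525, θ₁=-0.271, ω₁=-0.057, θ₂=-0.170, ω₂=0.452
apply F[6]=-20.000 → step 7: x=0.015, v=-0.890, θ₁=-0.267, ω₁=0.480, θ₂=-0.159, ω₂=0.683
apply F[7]=-20.000 → step 8: x=-0.006, v=-1.257, θ₁=-0.252, ω₁=1.030, θ₂=-0.143, ω₂=0.914
apply F[8]=-20.000 → step 9: x=-0.035, v=-1.629, θ₁=-0.225, ω₁=1.635, θ₂=-0.123, ω₂=1.126
apply F[9]=-20.000 → step 10: x=-0.071, v=-2.008, θ₁=-0.186, ω₁=2.334, θ₂=-0.098, ω₂=1.297
apply F[10]=-20.000 → step 11: x=-0.115, v=-2.394, θ₁=-0.131, ω₁=3.168, θ₂=-0.071, ω₂=1.407
apply F[11]=-20.000 → step 12: x=-0.167, v=-2.788, θ₁=-0.058, ω₁=4.157, θ₂=-0.043, ω₂=1.446
apply F[12]=+1.369 → step 13: x=-0.223, v=-2.761, θ₁=0.024, ω₁=4.077, θ₂=-0.014, ω₂=1.441
apply F[13]=+20.000 → step 14: x=-0.274, v=-2.364, θ₁=0.096, ω₁=3.080, θ₂=0.015, ω₂=1.385
apply F[14]=+20.000 → step 15: x=-0.317, v=-1.974, θ₁=0.149, ω₁=2.240, θ₂=0.041, ω₂=1.253
apply F[15]=+20.000 → step 16: x=-0.353, v=-1.591, θ₁=0.186, ω₁=1.531, θ₂=0.064, ω₂=1.057
apply F[16]=+20.000 → step 17: x=-0.381, v=-1.213, θ₁=0.211, ω₁=0.914, θ₂=0.083, ω₂=0.819
apply F[17]=+20.000 → step 18: x=-0.402, v=-0.839, θ₁=0.223, ω₁=0.347, θ₂=0.097, ω₂=0.561
apply F[18]=+20.000 → step 19: x=-0.415, v=-0.467, θ₁=0.224, ω₁=-0.210, θ₂=0.106, ω₂=0.304
apply F[19]=+20.000 → step 20: x=-0.420, v=-0.094, θ₁=0.214, ω₁=-0.798, θ₂=0.109, ω₂=0.068
apply F[20]=+20.000 → step 21: x=-0.418, v=0.282, θ₁=0.192, ω₁=-1.459, θ₂=0.109, ω₂=-0.125
apply F[21]=+11.864 → step 22: x=-0.410, v=0.501, θ₁=0.160, ω₁=-1.812, θ₂=0.105, ω₂=-0.243
max |θ₂| = 0.181 ≤ 0.276 over all 23 states.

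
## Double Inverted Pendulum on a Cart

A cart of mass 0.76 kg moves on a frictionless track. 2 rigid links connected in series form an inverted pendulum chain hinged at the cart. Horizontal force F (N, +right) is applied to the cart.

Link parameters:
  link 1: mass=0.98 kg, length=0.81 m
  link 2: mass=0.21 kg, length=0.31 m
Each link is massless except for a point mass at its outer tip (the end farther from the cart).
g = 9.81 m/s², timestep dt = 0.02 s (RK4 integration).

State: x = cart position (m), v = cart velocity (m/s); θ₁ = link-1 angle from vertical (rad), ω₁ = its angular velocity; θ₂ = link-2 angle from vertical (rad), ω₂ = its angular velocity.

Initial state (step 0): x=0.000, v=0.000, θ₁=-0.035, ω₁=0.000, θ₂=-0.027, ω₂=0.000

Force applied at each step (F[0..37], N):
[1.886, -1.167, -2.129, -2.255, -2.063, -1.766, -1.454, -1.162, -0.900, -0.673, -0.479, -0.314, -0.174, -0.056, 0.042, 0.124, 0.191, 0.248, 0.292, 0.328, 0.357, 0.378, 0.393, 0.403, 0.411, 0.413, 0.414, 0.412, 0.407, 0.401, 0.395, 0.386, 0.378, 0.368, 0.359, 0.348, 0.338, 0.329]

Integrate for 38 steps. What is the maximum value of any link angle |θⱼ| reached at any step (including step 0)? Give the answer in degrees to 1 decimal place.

apply F[0]=+1.886 → step 1: x=0.001, v=0.060, θ₁=-0.036, ω₁=-0.083, θ₂=-0.027, ω₂=0.006
apply F[1]=-1.167 → step 2: x=0.002, v=0.041, θ₁=-0.037, ω₁=-0.069, θ₂=-0.027, ω₂=0.014
apply F[2]=-2.129 → step 3: x=0.002, v=-0.003, θ₁=-0.038, ω₁=-0.024, θ₂=-0.026, ω₂=0.023
apply F[3]=-2.255 → step 4: x=0.001, v=-0.051, θ₁=-0.038, ω₁=0.025, θ₂=-0.026, ω₂=0.032
apply F[4]=-2.063 → step 5: x=0.000, v=-0.093, θ₁=-0.037, ω₁=0.067, θ₂=-0.025, ω₂=0.042
apply F[5]=-1.766 → step 6: x=-0.002, v=-0.129, θ₁=-0.036, ω₁=0.101, θ₂=-0.024, ω₂=0.051
apply F[6]=-1.454 → step 7: x=-0.005, v=-0.156, θ₁=-0.033, ω₁=0.126, θ₂=-0.023, ω₂=0.059
apply F[7]=-1.162 → step 8: x=-0.008, v=-0.177, θ₁=-0.031, ω₁=0.144, θ₂=-0.022, ω₂=0.067
apply F[8]=-0.900 → step 9: x=-0.012, v=-0.192, θ₁=-0.028, ω₁=0.154, θ₂=-0.020, ω₂=0.073
apply F[9]=-0.673 → step 10: x=-0.016, v=-0.201, θ₁=-0.025, ω₁=0.160, θ₂=-0.019, ω₂=0.078
apply F[10]=-0.479 → step 11: x=-0.020, v=-0.207, θ₁=-0.021, ω₁=0.161, θ₂=-0.017, ω₂=0.082
apply F[11]=-0.314 → step 12: x=-0.024, v=-0.209, θ₁=-0.018, ω₁=0.158, θ₂=-0.016, ω₂=0.084
apply F[12]=-0.174 → step 13: x=-0.028, v=-0.209, θ₁=-0.015, ω₁=0.154, θ₂=-0.014, ω₂=0.086
apply F[13]=-0.056 → step 14: x=-0.033, v=-0.206, θ₁=-0.012, ω₁=0.147, θ₂=-0.012, ω₂=0.086
apply F[14]=+0.042 → step 15: x=-0.037, v=-0.202, θ₁=-0.009, ω₁=0.139, θ₂=-0.010, ω₂=0.085
apply F[15]=+0.124 → step 16: x=-0.041, v=-0.196, θ₁=-0.007, ω₁=0.130, θ₂=-0.009, ω₂=0.084
apply F[16]=+0.191 → step 17: x=-0.044, v=-0.189, θ₁=-0.004, ω₁=0.121, θ₂=-0.007, ω₂=0.082
apply F[17]=+0.248 → step 18: x=-0.048, v=-0.182, θ₁=-0.002, ω₁=0.111, θ₂=-0.006, ω₂=0.079
apply F[18]=+0.292 → step 19: x=-0.052, v=-0.174, θ₁=0.000, ω₁=0.102, θ₂=-0.004, ω₂=0.076
apply F[19]=+0.328 → step 20: x=-0.055, v=-0.166, θ₁=0.002, ω₁=0.092, θ₂=-0.002, ω₂=0.073
apply F[20]=+0.357 → step 21: x=-0.058, v=-0.157, θ₁=0.004, ω₁=0.083, θ₂=-0.001, ω₂=0.069
apply F[21]=+0.378 → step 22: x=-0.061, v=-0.149, θ₁=0.006, ω₁=0.074, θ₂=0.000, ω₂=0.065
apply F[22]=+0.393 → step 23: x=-0.064, v=-0.141, θ₁=0.007, ω₁=0.066, θ₂=0.002, ω₂=0.060
apply F[23]=+0.403 → step 24: x=-0.067, v=-0.132, θ₁=0.008, ω₁=0.058, θ₂=0.003, ω₂=0.056
apply F[24]=+0.411 → step 25: x=-0.070, v=-0.124, θ₁=0.009, ω₁=0.050, θ₂=0.004, ω₂=0.052
apply F[25]=+0.413 → step 26: x=-0.072, v=-0.116, θ₁=0.010, ω₁=0.043, θ₂=0.005, ω₂=0.047
apply F[26]=+0.414 → step 27: x=-0.074, v=-0.109, θ₁=0.011, ω₁=0.036, θ₂=0.006, ω₂=0.043
apply F[27]=+0.412 → step 28: x=-0.076, v=-0.102, θ₁=0.012, ω₁=0.030, θ₂=0.006, ω₂=0.039
apply F[28]=+0.407 → step 29: x=-0.078, v=-0.095, θ₁=0.012, ω₁=0.025, θ₂=0.007, ω₂=0.035
apply F[29]=+0.401 → step 30: x=-0.080, v=-0.088, θ₁=0.013, ω₁=0.020, θ₂=0.008, ω₂=0.031
apply F[30]=+0.395 → step 31: x=-0.082, v=-0.081, θ₁=0.013, ω₁=0.016, θ₂=0.008, ω₂=0.028
apply F[31]=+0.386 → step 32: x=-0.083, v=-0.075, θ₁=0.013, ω₁=0.012, θ₂=0.009, ω₂=0.024
apply F[32]=+0.378 → step 33: x=-0.085, v=-0.070, θ₁=0.014, ω₁=0.008, θ₂=0.009, ω₂=0.021
apply F[33]=+0.368 → step 34: x=-0.086, v=-0.064, θ₁=0.014, ω₁=0.005, θ₂=0.010, ω₂=0.018
apply F[34]=+0.359 → step 35: x=-0.087, v=-0.059, θ₁=0.014, ω₁=0.002, θ₂=0.010, ω₂=0.015
apply F[35]=+0.348 → step 36: x=-0.089, v=-0.054, θ₁=0.014, ω₁=-0.001, θ₂=0.010, ω₂=0.012
apply F[36]=+0.338 → step 37: x=-0.090, v=-0.049, θ₁=0.014, ω₁=-0.003, θ₂=0.011, ω₂=0.009
apply F[37]=+0.329 → step 38: x=-0.091, v=-0.045, θ₁=0.014, ω₁=-0.005, θ₂=0.011, ω₂=0.007
Max |angle| over trajectory = 0.038 rad = 2.2°.

Answer: 2.2°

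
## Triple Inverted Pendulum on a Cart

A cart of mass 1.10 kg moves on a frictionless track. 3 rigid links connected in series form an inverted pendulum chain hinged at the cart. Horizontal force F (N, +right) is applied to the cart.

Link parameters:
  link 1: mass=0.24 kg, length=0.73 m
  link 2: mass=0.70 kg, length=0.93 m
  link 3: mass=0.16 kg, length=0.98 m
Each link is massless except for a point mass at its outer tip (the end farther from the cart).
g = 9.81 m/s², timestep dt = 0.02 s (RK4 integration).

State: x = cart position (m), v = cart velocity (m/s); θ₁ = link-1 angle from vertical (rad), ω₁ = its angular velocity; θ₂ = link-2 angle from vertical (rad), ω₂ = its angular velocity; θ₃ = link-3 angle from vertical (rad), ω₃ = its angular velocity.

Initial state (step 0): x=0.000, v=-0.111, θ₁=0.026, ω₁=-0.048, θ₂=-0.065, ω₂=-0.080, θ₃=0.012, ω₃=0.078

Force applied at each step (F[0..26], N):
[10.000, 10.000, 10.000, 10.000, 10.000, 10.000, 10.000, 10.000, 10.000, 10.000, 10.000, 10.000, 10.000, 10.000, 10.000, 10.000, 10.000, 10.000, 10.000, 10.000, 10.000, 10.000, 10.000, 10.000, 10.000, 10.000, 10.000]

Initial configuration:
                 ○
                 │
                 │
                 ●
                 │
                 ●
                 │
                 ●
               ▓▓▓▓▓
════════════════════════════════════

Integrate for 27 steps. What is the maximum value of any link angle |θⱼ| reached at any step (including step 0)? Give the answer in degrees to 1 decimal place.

Answer: 79.8°

Derivation:
apply F[0]=+10.000 → step 1: x=-0.000, v=0.066, θ₁=0.024, ω₁=-0.197, θ₂=-0.068, ω₂=-0.171, θ₃=0.014, ω₃=0.097
apply F[1]=+10.000 → step 2: x=0.003, v=0.244, θ₁=0.018, ω₁=-0.350, θ₂=-0.072, ω₂=-0.260, θ₃=0.016, ω₃=0.117
apply F[2]=+10.000 → step 3: x=0.009, v=0.423, θ₁=0.009, ω₁=-0.510, θ₂=-0.078, ω₂=-0.347, θ₃=0.018, ω₃=0.139
apply F[3]=+10.000 → step 4: x=0.020, v=0.604, θ₁=-0.002, ω₁=-0.681, θ₂=-0.086, ω₂=-0.429, θ₃=0.021, ω₃=0.162
apply F[4]=+10.000 → step 5: x=0.033, v=0.788, θ₁=-0.018, ω₁=-0.865, θ₂=-0.095, ω₂=-0.505, θ₃=0.025, ω₃=0.187
apply F[5]=+10.000 → step 6: x=0.051, v=0.974, θ₁=-0.037, ω₁=-1.067, θ₂=-0.106, ω₂=-0.571, θ₃=0.029, ω₃=0.214
apply F[6]=+10.000 → step 7: x=0.072, v=1.163, θ₁=-0.061, ω₁=-1.291, θ₂=-0.118, ω₂=-0.625, θ₃=0.034, ω₃=0.242
apply F[7]=+10.000 → step 8: x=0.098, v=1.356, θ₁=-0.089, ω₁=-1.539, θ₂=-0.131, ω₂=-0.666, θ₃=0.039, ω₃=0.270
apply F[8]=+10.000 → step 9: x=0.127, v=1.551, θ₁=-0.122, ω₁=-1.813, θ₂=-0.144, ω₂=-0.692, θ₃=0.044, ω₃=0.297
apply F[9]=+10.000 → step 10: x=0.160, v=1.747, θ₁=-0.162, ω₁=-2.112, θ₂=-0.158, ω₂=-0.702, θ₃=0.050, ω₃=0.322
apply F[10]=+10.000 → step 11: x=0.197, v=1.942, θ₁=-0.207, ω₁=-2.430, θ₂=-0.172, ω₂=-0.699, θ₃=0.057, ω₃=0.341
apply F[11]=+10.000 → step 12: x=0.237, v=2.133, θ₁=-0.259, ω₁=-2.756, θ₂=-0.186, ω₂=-0.691, θ₃=0.064, ω₃=0.353
apply F[12]=+10.000 → step 13: x=0.282, v=2.316, θ₁=-0.317, ω₁=-3.073, θ₂=-0.200, ω₂=-0.689, θ₃=0.071, ω₃=0.354
apply F[13]=+10.000 → step 14: x=0.330, v=2.487, θ₁=-0.382, ω₁=-3.363, θ₂=-0.214, ω₂=-0.709, θ₃=0.078, ω₃=0.342
apply F[14]=+10.000 → step 15: x=0.381, v=2.645, θ₁=-0.451, ω₁=-3.610, θ₂=-0.229, ω₂=-0.763, θ₃=0.085, ω₃=0.319
apply F[15]=+10.000 → step 16: x=0.436, v=2.787, θ₁=-0.526, ω₁=-3.806, θ₂=-0.245, ω₂=-0.860, θ₃=0.091, ω₃=0.286
apply F[16]=+10.000 → step 17: x=0.493, v=2.916, θ₁=-0.603, ω₁=-3.951, θ₂=-0.263, ω₂=-1.002, θ₃=0.096, ω₃=0.244
apply F[17]=+10.000 → step 18: x=0.552, v=3.032, θ₁=-0.683, ω₁=-4.051, θ₂=-0.285, ω₂=-1.188, θ₃=0.101, ω₃=0.196
apply F[18]=+10.000 → step 19: x=0.614, v=3.137, θ₁=-0.765, ω₁=-4.112, θ₂=-0.311, ω₂=-1.414, θ₃=0.104, ω₃=0.142
apply F[19]=+10.000 → step 20: x=0.678, v=3.233, θ₁=-0.848, ω₁=-4.138, θ₂=-0.342, ω₂=-1.674, θ₃=0.106, ω₃=0.082
apply F[20]=+10.000 → step 21: x=0.743, v=3.321, θ₁=-0.930, ω₁=-4.133, θ₂=-0.378, ω₂=-1.964, θ₃=0.107, ω₃=0.016
apply F[21]=+10.000 → step 22: x=0.810, v=3.401, θ₁=-1.013, ω₁=-4.095, θ₂=-0.421, ω₂=-2.281, θ₃=0.107, ω₃=-0.057
apply F[22]=+10.000 → step 23: x=0.879, v=3.473, θ₁=-1.094, ω₁=-4.024, θ₂=-0.470, ω₂=-2.622, θ₃=0.105, ω₃=-0.140
apply F[23]=+10.000 → step 24: x=0.949, v=3.538, θ₁=-1.174, ω₁=-3.916, θ₂=-0.526, ω₂=-2.985, θ₃=0.101, ω₃=-0.235
apply F[24]=+10.000 → step 25: x=1.021, v=3.596, θ₁=-1.250, ω₁=-3.766, θ₂=-0.589, ω₂=-3.367, θ₃=0.095, ω₃=-0.344
apply F[25]=+10.000 → step 26: x=1.093, v=3.645, θ₁=-1.324, ω₁=-3.568, θ₂=-0.660, ω₂=-3.766, θ₃=0.087, ω₃=-0.474
apply F[26]=+10.000 → step 27: x=1.166, v=3.685, θ₁=-1.393, ω₁=-3.316, θ₂=-0.740, ω₂=-4.183, θ₃=0.076, ω₃=-0.628
Max |angle| over trajectory = 1.393 rad = 79.8°.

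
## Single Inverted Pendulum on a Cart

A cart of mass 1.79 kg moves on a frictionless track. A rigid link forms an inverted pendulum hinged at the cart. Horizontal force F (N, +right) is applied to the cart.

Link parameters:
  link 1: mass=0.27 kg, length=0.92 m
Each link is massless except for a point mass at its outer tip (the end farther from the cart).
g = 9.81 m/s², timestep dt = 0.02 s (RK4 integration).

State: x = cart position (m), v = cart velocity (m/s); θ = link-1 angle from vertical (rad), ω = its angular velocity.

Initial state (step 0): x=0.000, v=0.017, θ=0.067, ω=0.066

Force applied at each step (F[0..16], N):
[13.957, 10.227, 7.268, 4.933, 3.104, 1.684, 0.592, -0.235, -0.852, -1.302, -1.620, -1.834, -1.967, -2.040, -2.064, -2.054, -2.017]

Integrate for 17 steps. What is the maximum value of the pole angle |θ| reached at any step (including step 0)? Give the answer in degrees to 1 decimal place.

apply F[0]=+13.957 → step 1: x=0.002, v=0.171, θ=0.067, ω=-0.087
apply F[1]=+10.227 → step 2: x=0.006, v=0.283, θ=0.064, ω=-0.194
apply F[2]=+7.268 → step 3: x=0.013, v=0.362, θ=0.059, ω=-0.267
apply F[3]=+4.933 → step 4: x=0.021, v=0.416, θ=0.054, ω=-0.313
apply F[4]=+3.104 → step 5: x=0.029, v=0.449, θ=0.047, ω=-0.338
apply F[5]=+1.684 → step 6: x=0.038, v=0.467, θ=0.040, ω=-0.348
apply F[6]=+0.592 → step 7: x=0.048, v=0.472, θ=0.033, ω=-0.346
apply F[7]=-0.235 → step 8: x=0.057, v=0.469, θ=0.026, ω=-0.336
apply F[8]=-0.852 → step 9: x=0.067, v=0.458, θ=0.020, ω=-0.320
apply F[9]=-1.302 → step 10: x=0.076, v=0.443, θ=0.014, ω=-0.300
apply F[10]=-1.620 → step 11: x=0.084, v=0.425, θ=0.008, ω=-0.278
apply F[11]=-1.834 → step 12: x=0.093, v=0.404, θ=0.003, ω=-0.254
apply F[12]=-1.967 → step 13: x=0.100, v=0.382, θ=-0.002, ω=-0.231
apply F[13]=-2.040 → step 14: x=0.108, v=0.360, θ=-0.007, ω=-0.207
apply F[14]=-2.064 → step 15: x=0.115, v=0.337, θ=-0.011, ω=-0.184
apply F[15]=-2.054 → step 16: x=0.121, v=0.314, θ=-0.014, ω=-0.162
apply F[16]=-2.017 → step 17: x=0.127, v=0.292, θ=-0.017, ω=-0.141
Max |angle| over trajectory = 0.067 rad = 3.8°.

Answer: 3.8°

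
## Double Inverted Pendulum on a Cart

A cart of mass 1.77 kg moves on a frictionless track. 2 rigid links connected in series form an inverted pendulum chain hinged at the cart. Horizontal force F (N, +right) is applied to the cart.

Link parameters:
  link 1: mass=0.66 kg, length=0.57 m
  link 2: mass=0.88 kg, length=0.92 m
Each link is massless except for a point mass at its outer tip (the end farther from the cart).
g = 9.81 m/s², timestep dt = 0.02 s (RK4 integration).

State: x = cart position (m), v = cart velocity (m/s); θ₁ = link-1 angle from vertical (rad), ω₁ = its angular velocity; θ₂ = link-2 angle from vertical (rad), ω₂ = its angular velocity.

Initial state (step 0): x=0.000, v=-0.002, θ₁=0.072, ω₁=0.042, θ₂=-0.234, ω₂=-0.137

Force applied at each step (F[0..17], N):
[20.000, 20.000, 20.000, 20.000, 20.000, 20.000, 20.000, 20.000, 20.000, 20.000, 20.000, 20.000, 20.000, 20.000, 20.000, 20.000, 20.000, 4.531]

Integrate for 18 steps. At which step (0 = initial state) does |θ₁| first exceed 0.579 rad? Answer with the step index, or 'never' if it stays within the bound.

apply F[0]=+20.000 → step 1: x=0.002, v=0.212, θ₁=0.071, ω₁=-0.182, θ₂=-0.238, ω₂=-0.281
apply F[1]=+20.000 → step 2: x=0.008, v=0.427, θ₁=0.065, ω₁=-0.410, θ₂=-0.245, ω₂=-0.424
apply F[2]=+20.000 → step 3: x=0.019, v=0.644, θ₁=0.054, ω₁=-0.647, θ₂=-0.255, ω₂=-0.564
apply F[3]=+20.000 → step 4: x=0.034, v=0.863, θ₁=0.039, ω₁=-0.900, θ₂=-0.268, ω₂=-0.698
apply F[4]=+20.000 → step 5: x=0.054, v=1.085, θ₁=0.018, ω₁=-1.172, θ₂=-0.283, ω₂=-0.823
apply F[5]=+20.000 → step 6: x=0.078, v=1.310, θ₁=-0.008, ω₁=-1.470, θ₂=-0.301, ω₂=-0.936
apply F[6]=+20.000 → step 7: x=0.106, v=1.539, θ₁=-0.041, ω₁=-1.798, θ₂=-0.320, ω₂=-1.033
apply F[7]=+20.000 → step 8: x=0.139, v=1.771, θ₁=-0.081, ω₁=-2.161, θ₂=-0.342, ω₂=-1.111
apply F[8]=+20.000 → step 9: x=0.177, v=2.004, θ₁=-0.128, ω₁=-2.562, θ₂=-0.365, ω₂=-1.166
apply F[9]=+20.000 → step 10: x=0.219, v=2.237, θ₁=-0.183, ω₁=-2.998, θ₂=-0.388, ω₂=-1.195
apply F[10]=+20.000 → step 11: x=0.266, v=2.465, θ₁=-0.248, ω₁=-3.462, θ₂=-0.412, ω₂=-1.199
apply F[11]=+20.000 → step 12: x=0.318, v=2.680, θ₁=-0.322, ω₁=-3.938, θ₂=-0.436, ω₂=-1.185
apply F[12]=+20.000 → step 13: x=0.374, v=2.875, θ₁=-0.405, ω₁=-4.401, θ₂=-0.460, ω₂=-1.165
apply F[13]=+20.000 → step 14: x=0.433, v=3.043, θ₁=-0.498, ω₁=-4.823, θ₂=-0.483, ω₂=-1.158
apply F[14]=+20.000 → step 15: x=0.495, v=3.178, θ₁=-0.598, ω₁=-5.177, θ₂=-0.506, ω₂=-1.185
apply F[15]=+20.000 → step 16: x=0.560, v=3.279, θ₁=-0.704, ω₁=-5.450, θ₂=-0.530, ω₂=-1.265
apply F[16]=+20.000 → step 17: x=0.626, v=3.349, θ₁=-0.815, ω₁=-5.643, θ₂=-0.557, ω₂=-1.406
apply F[17]=+4.531 → step 18: x=0.692, v=3.277, θ₁=-0.928, ω₁=-5.691, θ₂=-0.587, ω₂=-1.545
|θ₁| = 0.598 > 0.579 first at step 15.

Answer: 15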